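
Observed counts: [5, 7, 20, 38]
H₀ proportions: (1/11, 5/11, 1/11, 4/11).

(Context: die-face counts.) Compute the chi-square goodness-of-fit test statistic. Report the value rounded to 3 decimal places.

test statistic = 55.054

n = 70; E_i = n·p_i = [6.36, 31.82, 6.36, 25.45]
χ² = (5−6.36)²/6.36 + (7−31.82)²/31.82 + (20−6.36)²/6.36 + (38−25.45)²/25.45 = 55.0543
df = 3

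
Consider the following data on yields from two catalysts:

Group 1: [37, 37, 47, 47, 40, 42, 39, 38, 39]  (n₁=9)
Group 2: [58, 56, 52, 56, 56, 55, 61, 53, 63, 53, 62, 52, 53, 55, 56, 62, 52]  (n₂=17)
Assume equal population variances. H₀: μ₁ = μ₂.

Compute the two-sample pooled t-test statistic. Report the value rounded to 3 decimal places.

test statistic = -9.874

x̄₁=40.667, s₁=3.905, n₁=9
x̄₂=56.176, s₂=3.762, n₂=17
s_p² = [8·3.905² + 16·3.762²]/24 = 14.5196
SE = √(s_p²·(1/9+1/17)) = 1.5708
t = (40.667−56.176)/1.5708 = -9.8739
df = 24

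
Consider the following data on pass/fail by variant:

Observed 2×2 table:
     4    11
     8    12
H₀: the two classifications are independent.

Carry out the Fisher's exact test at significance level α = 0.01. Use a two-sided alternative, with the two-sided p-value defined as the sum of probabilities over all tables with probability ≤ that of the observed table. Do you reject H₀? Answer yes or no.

reject H₀: no

Margins: r₁=15, r₂=20, c₁=12, c₂=23, n=35
p_obs = C(15,4)·C(20,8)/C(35,12); sum pmf over tables with pmf ≤ p_obs
p-value (two-sided) = 0.48854
At α=0.01: p ≥ α → fail to reject H₀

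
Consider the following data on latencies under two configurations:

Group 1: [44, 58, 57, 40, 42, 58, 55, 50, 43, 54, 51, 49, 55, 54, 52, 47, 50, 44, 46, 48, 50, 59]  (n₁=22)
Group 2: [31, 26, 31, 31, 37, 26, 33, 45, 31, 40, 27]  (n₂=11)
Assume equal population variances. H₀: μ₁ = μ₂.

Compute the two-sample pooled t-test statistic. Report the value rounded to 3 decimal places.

test statistic = 8.389

x̄₁=50.273, s₁=5.599, n₁=22
x̄₂=32.545, s₂=5.973, n₂=11
s_p² = [21·5.599² + 10·5.973²]/31 = 32.7449
SE = √(s_p²·(1/22+1/11)) = 2.1131
t = (50.273−32.545)/2.1131 = 8.3892
df = 31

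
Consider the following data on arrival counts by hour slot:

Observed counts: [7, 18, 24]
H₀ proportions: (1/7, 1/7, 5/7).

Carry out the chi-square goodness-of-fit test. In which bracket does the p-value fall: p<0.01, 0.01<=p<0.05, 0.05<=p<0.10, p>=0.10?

n = 49; E_i = n·p_i = [7.00, 7.00, 35.00]
χ² = (7−7.00)²/7.00 + (18−7.00)²/7.00 + (24−35.00)²/35.00 = 20.7429
df = 2
p-value (upper-tail) = 0.00003
→ bracket: p<0.01

p-value bracket: p<0.01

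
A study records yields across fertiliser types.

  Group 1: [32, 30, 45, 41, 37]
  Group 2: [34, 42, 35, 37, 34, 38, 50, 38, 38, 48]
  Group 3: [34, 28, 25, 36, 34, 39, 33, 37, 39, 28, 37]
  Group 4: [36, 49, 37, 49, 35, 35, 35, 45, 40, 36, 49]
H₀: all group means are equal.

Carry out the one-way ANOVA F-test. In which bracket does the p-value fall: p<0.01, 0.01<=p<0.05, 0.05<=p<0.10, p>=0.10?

p-value bracket: 0.01<=p<0.05

Group means [37.00, 39.40, 33.64, 40.55], grand mean 37.703
SSB = Σnᵢ(x̄ᵢ−x̄)² = 302.057; SSW = ΣΣ(x−x̄ᵢ)² = 1041.673
MSB = 302.057/3 = 100.6857; MSW = 1041.673/33 = 31.5658
F = MSB/MSW = 3.1897
df = (3, 33)
p-value (upper-tail) = 0.03631
→ bracket: 0.01<=p<0.05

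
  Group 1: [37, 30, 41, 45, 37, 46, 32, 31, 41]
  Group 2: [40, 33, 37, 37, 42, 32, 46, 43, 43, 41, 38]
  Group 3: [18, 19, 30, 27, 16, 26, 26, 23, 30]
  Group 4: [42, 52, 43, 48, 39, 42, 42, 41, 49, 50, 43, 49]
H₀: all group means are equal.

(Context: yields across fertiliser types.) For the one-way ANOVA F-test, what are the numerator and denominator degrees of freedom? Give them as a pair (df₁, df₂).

k = 4 groups, N = 41 total
df = (k−1, N−k) = (4−1, 41−4) = (3, 37)

degrees of freedom = [3, 37]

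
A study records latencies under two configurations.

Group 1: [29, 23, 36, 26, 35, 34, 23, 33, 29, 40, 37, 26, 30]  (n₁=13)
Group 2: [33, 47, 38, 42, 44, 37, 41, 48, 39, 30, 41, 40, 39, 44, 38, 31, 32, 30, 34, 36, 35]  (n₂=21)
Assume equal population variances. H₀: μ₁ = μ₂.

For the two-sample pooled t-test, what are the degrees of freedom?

degrees of freedom = 32

df = n₁ + n₂ − 2 = 13 + 21 − 2 = 32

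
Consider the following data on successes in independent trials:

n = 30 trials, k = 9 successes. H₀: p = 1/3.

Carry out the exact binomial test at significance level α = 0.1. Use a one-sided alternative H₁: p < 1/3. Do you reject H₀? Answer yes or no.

reject H₀: no

Exact binomial: n=30, k=9, p₀=1/3=0.3333
P(X≤9) from Σ C(n,i)·p₀^i·(1−p₀)^(n−i)
p-value (one-sided, H₁ less) = 0.43174
At α=0.1: p ≥ α → fail to reject H₀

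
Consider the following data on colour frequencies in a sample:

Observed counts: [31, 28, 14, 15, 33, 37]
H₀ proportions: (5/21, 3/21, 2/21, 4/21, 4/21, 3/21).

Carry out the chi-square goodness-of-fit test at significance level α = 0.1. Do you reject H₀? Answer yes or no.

n = 158; E_i = n·p_i = [37.62, 22.57, 15.05, 30.10, 30.10, 22.57]
χ² = (31−37.62)²/37.62 + (28−22.57)²/22.57 + (14−15.05)²/15.05 + (15−30.10)²/30.10 + (33−30.10)²/30.10 + (37−22.57)²/22.57 = 19.6184
df = 5
p-value (upper-tail) = 0.00147
At α=0.1: p < α → reject H₀

reject H₀: yes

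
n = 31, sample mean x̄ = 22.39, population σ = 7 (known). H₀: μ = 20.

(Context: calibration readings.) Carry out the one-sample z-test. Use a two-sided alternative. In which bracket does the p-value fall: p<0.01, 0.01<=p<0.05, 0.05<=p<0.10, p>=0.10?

p-value bracket: 0.05<=p<0.10

SE = σ/√n = 7/√31 = 1.2572
z = (x̄−μ₀)/SE = (22.39−20)/1.2572 = 1.9010
p-value (two-sided) = 0.05730
→ bracket: 0.05<=p<0.10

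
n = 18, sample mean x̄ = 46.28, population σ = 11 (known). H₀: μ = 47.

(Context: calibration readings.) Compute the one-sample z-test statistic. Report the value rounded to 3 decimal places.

SE = σ/√n = 11/√18 = 2.5927
z = (x̄−μ₀)/SE = (46.28−47)/2.5927 = -0.2777

test statistic = -0.278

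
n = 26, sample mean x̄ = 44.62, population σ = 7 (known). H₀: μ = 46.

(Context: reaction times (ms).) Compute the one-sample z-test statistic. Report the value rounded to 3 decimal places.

test statistic = -1.005

SE = σ/√n = 7/√26 = 1.3728
z = (x̄−μ₀)/SE = (44.62−46)/1.3728 = -1.0052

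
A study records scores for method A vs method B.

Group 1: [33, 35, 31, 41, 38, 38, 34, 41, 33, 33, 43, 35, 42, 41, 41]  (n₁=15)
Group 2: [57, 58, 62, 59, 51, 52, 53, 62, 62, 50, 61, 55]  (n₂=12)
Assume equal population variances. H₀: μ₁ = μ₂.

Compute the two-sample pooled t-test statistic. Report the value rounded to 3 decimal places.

test statistic = -11.874

x̄₁=37.267, s₁=4.026, n₁=15
x̄₂=56.833, s₂=4.529, n₂=12
s_p² = [14·4.026² + 11·4.529²]/25 = 18.1040
SE = √(s_p²·(1/15+1/12)) = 1.6479
t = (37.267−56.833)/1.6479 = -11.8736
df = 25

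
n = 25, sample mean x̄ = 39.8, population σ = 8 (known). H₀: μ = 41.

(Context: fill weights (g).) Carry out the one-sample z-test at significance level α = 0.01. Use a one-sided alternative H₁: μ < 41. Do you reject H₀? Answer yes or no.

reject H₀: no

SE = σ/√n = 8/√25 = 1.6000
z = (x̄−μ₀)/SE = (39.8−41)/1.6000 = -0.7500
p-value (one-sided, H₁ less) = 0.22663
At α=0.01: p ≥ α → fail to reject H₀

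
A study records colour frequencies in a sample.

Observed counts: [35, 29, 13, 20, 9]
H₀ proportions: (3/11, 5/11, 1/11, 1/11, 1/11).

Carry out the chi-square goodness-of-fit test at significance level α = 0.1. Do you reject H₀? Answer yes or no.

reject H₀: yes

n = 106; E_i = n·p_i = [28.91, 48.18, 9.64, 9.64, 9.64]
χ² = (35−28.91)²/28.91 + (29−48.18)²/48.18 + (13−9.64)²/9.64 + (20−9.64)²/9.64 + (9−9.64)²/9.64 = 21.2818
df = 4
p-value (upper-tail) = 0.00028
At α=0.1: p < α → reject H₀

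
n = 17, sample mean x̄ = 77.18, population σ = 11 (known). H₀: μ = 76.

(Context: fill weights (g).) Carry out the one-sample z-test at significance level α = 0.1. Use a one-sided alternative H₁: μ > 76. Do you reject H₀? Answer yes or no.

SE = σ/√n = 11/√17 = 2.6679
z = (x̄−μ₀)/SE = (77.18−76)/2.6679 = 0.4423
p-value (one-sided, H₁ greater) = 0.32914
At α=0.1: p ≥ α → fail to reject H₀

reject H₀: no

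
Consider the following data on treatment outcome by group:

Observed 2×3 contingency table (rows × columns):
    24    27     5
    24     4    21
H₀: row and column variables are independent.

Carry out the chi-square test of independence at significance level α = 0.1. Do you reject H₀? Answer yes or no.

reject H₀: yes

Row totals [56, 49], col totals [48, 31, 26], n=105
χ² = (24−25.60)²/25.60 + (27−16.53)²/16.53 + (5−13.87)²/13.87 + (24−22.40)²/22.40 + (4−14.47)²/14.47 + (21−12.13)²/12.13 = 26.5621
df = 2
p-value (upper-tail) = 0.00000
At α=0.1: p < α → reject H₀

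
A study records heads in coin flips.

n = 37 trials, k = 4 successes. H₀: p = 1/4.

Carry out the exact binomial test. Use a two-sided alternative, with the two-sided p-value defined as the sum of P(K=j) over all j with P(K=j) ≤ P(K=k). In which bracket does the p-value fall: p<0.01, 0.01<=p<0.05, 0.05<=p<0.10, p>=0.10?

Exact binomial: n=37, k=4, p₀=1/4=0.2500
P(X=j) = C(n,j)·p₀^j·(1−p₀)^(n−j); p = Σ P(X=j) over j with P(X=j) ≤ P(X=4)
p-value (two-sided) = 0.05560
→ bracket: 0.05<=p<0.10

p-value bracket: 0.05<=p<0.10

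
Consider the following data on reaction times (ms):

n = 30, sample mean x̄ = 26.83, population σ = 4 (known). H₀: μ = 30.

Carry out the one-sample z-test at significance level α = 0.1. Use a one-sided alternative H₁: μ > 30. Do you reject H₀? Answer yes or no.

SE = σ/√n = 4/√30 = 0.7303
z = (x̄−μ₀)/SE = (26.83−30)/0.7303 = -4.3407
p-value (one-sided, H₁ greater) = 0.99999
At α=0.1: p ≥ α → fail to reject H₀

reject H₀: no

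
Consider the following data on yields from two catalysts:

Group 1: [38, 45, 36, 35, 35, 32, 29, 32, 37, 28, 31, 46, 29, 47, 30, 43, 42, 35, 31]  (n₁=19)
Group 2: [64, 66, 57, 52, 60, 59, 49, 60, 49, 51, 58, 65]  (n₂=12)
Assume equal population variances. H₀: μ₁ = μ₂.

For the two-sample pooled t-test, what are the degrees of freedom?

degrees of freedom = 29

df = n₁ + n₂ − 2 = 19 + 12 − 2 = 29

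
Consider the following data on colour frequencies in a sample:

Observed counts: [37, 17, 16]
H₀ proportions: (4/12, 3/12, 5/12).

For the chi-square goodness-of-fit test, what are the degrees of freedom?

df = k − 1 = 3 − 1 = 2

degrees of freedom = 2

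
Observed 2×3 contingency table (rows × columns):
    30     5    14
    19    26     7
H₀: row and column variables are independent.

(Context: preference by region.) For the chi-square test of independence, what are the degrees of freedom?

degrees of freedom = 2

df = (r−1)(c−1) = (2−1)·(3−1) = 2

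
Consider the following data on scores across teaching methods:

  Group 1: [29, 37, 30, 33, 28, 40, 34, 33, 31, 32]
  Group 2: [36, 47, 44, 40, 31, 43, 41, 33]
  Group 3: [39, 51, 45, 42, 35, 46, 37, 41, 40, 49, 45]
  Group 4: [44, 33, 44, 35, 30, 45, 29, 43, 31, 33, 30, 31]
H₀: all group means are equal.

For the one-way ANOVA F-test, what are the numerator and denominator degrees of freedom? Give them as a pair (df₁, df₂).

k = 4 groups, N = 41 total
df = (k−1, N−k) = (4−1, 41−4) = (3, 37)

degrees of freedom = [3, 37]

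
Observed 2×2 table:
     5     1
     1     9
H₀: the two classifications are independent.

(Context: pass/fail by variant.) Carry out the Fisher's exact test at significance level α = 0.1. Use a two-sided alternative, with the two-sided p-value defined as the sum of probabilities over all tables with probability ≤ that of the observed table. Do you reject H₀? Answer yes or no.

reject H₀: yes

Margins: r₁=6, r₂=10, c₁=6, c₂=10, n=16
p_obs = C(6,5)·C(10,1)/C(16,6); sum pmf over tables with pmf ≤ p_obs
p-value (two-sided) = 0.00762
At α=0.1: p < α → reject H₀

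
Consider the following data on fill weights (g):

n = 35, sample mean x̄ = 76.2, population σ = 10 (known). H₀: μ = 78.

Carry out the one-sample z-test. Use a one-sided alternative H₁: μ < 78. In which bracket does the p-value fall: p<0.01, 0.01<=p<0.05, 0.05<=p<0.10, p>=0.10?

SE = σ/√n = 10/√35 = 1.6903
z = (x̄−μ₀)/SE = (76.2−78)/1.6903 = -1.0649
p-value (one-sided, H₁ less) = 0.14346
→ bracket: p>=0.10

p-value bracket: p>=0.10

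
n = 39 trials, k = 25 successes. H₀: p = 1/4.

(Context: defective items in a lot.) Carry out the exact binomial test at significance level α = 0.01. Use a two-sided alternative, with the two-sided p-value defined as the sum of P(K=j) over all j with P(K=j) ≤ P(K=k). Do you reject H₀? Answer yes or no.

reject H₀: yes

Exact binomial: n=39, k=25, p₀=1/4=0.2500
P(X=j) = C(n,j)·p₀^j·(1−p₀)^(n−j); p = Σ P(X=j) over j with P(X=j) ≤ P(X=25)
p-value (two-sided) = 0.00000
At α=0.01: p < α → reject H₀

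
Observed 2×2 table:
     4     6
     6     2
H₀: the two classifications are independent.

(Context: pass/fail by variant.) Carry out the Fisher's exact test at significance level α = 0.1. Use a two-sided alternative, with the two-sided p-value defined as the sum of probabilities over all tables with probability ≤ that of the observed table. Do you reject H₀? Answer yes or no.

reject H₀: no

Margins: r₁=10, r₂=8, c₁=10, c₂=8, n=18
p_obs = C(10,4)·C(8,6)/C(18,10); sum pmf over tables with pmf ≤ p_obs
p-value (two-sided) = 0.18799
At α=0.1: p ≥ α → fail to reject H₀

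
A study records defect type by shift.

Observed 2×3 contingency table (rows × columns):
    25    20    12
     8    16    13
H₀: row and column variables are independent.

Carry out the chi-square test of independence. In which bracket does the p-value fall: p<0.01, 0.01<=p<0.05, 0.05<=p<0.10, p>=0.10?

p-value bracket: 0.05<=p<0.10

Row totals [57, 37], col totals [33, 36, 25], n=94
χ² = (25−20.01)²/20.01 + (20−21.83)²/21.83 + (12−15.16)²/15.16 + (8−12.99)²/12.99 + (16−14.17)²/14.17 + (13−9.84)²/9.84 = 5.2231
df = 2
p-value (upper-tail) = 0.07342
→ bracket: 0.05<=p<0.10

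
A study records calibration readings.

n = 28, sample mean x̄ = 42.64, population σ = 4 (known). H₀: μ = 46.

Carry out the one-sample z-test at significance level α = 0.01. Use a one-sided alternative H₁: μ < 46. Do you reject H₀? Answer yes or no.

SE = σ/√n = 4/√28 = 0.7559
z = (x̄−μ₀)/SE = (42.64−46)/0.7559 = -4.4449
p-value (one-sided, H₁ less) = 0.00000
At α=0.01: p < α → reject H₀

reject H₀: yes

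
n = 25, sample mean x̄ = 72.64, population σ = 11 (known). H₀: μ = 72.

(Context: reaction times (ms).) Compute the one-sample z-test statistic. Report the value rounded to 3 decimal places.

test statistic = 0.291

SE = σ/√n = 11/√25 = 2.2000
z = (x̄−μ₀)/SE = (72.64−72)/2.2000 = 0.2909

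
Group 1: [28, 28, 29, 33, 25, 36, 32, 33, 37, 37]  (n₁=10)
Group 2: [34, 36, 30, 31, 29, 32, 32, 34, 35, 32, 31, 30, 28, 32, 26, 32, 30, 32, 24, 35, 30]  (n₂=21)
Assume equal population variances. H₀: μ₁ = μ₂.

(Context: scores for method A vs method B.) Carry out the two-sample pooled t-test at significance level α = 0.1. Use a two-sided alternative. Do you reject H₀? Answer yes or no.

reject H₀: no

x̄₁=31.800, s₁=4.185, n₁=10
x̄₂=31.190, s₂=2.926, n₂=21
s_p² = [9·4.185² + 20·2.926²]/29 = 11.3392
SE = √(s_p²·(1/10+1/21)) = 1.2938
t = (31.800−31.190)/1.2938 = 0.4711
df = 29
p-value (two-sided) = 0.64108
At α=0.1: p ≥ α → fail to reject H₀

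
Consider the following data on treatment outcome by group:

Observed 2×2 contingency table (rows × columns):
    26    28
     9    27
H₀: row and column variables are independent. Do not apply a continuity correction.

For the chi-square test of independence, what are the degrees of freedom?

df = (r−1)(c−1) = (2−1)·(2−1) = 1

degrees of freedom = 1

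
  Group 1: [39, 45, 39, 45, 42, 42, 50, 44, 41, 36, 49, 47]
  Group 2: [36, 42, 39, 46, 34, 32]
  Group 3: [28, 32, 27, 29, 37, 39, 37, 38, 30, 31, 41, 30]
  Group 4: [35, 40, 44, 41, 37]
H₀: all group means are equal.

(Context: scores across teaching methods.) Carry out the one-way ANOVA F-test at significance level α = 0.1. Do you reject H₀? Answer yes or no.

reject H₀: yes

Group means [43.25, 38.17, 33.25, 39.40], grand mean 38.400
SSB = Σnᵢ(x̄ᵢ−x̄)² = 605.867; SSW = ΣΣ(x−x̄ᵢ)² = 638.533
MSB = 605.867/3 = 201.9556; MSW = 638.533/31 = 20.5978
F = MSB/MSW = 9.8047
df = (3, 31)
p-value (upper-tail) = 0.00011
At α=0.1: p < α → reject H₀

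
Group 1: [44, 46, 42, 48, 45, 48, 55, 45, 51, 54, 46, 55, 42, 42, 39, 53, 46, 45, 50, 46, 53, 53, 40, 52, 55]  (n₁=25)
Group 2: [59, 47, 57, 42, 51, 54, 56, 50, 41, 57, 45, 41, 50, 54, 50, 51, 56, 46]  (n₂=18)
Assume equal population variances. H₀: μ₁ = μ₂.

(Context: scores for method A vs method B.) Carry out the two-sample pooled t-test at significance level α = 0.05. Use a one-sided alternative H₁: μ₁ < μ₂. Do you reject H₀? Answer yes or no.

x̄₁=47.800, s₁=4.992, n₁=25
x̄₂=50.389, s₂=5.731, n₂=18
s_p² = [24·4.992² + 17·5.731²]/41 = 28.2019
SE = √(s_p²·(1/25+1/18)) = 1.6416
t = (47.800−50.389)/1.6416 = -1.5771
df = 41
p-value (one-sided, H₁ less) = 0.06123
At α=0.05: p ≥ α → fail to reject H₀

reject H₀: no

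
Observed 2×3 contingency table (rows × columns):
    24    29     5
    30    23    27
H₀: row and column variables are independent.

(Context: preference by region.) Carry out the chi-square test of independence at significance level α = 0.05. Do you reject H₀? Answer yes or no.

Row totals [58, 80], col totals [54, 52, 32], n=138
χ² = (24−22.70)²/22.70 + (29−21.86)²/21.86 + (5−13.45)²/13.45 + (30−31.30)²/31.30 + (23−30.14)²/30.14 + (27−18.55)²/18.55 = 13.3151
df = 2
p-value (upper-tail) = 0.00128
At α=0.05: p < α → reject H₀

reject H₀: yes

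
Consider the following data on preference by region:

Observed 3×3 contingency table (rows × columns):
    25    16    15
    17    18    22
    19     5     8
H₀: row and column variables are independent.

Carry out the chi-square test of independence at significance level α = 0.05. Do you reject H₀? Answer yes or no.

reject H₀: no

Row totals [56, 57, 32], col totals [61, 39, 45], n=145
χ² = (25−23.56)²/23.56 + (16−15.06)²/15.06 + (15−17.38)²/17.38 + (17−23.98)²/23.98 + (18−15.33)²/15.33 + (22−17.69)²/17.69 + (19−13.46)²/13.46 + (5−8.61)²/8.61 + (8−9.93)²/9.93 = 8.1838
df = 4
p-value (upper-tail) = 0.08507
At α=0.05: p ≥ α → fail to reject H₀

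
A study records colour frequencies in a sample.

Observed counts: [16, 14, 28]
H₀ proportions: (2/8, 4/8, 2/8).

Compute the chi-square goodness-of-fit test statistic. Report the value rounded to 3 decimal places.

test statistic = 20.483

n = 58; E_i = n·p_i = [14.50, 29.00, 14.50]
χ² = (16−14.50)²/14.50 + (14−29.00)²/29.00 + (28−14.50)²/14.50 = 20.4828
df = 2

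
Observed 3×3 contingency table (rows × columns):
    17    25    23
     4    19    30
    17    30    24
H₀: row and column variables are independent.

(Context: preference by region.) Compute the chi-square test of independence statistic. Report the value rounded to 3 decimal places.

Row totals [65, 53, 71], col totals [38, 74, 77], n=189
χ² = (17−13.07)²/13.07 + (25−25.45)²/25.45 + (23−26.48)²/26.48 + (4−10.66)²/10.66 + (19−20.75)²/20.75 + (30−21.59)²/21.59 + (17−14.28)²/14.28 + (30−27.80)²/27.80 + (24−28.93)²/28.93 = 10.7604
df = 4

test statistic = 10.760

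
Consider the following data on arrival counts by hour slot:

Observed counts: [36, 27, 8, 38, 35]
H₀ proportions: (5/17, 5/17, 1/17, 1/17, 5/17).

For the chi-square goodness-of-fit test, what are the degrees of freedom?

degrees of freedom = 4

df = k − 1 = 5 − 1 = 4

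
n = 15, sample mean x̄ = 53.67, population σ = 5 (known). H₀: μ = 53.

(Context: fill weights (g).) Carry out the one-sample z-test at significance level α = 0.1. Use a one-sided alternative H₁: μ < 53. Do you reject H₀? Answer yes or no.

SE = σ/√n = 5/√15 = 1.2910
z = (x̄−μ₀)/SE = (53.67−53)/1.2910 = 0.5190
p-value (one-sided, H₁ less) = 0.69811
At α=0.1: p ≥ α → fail to reject H₀

reject H₀: no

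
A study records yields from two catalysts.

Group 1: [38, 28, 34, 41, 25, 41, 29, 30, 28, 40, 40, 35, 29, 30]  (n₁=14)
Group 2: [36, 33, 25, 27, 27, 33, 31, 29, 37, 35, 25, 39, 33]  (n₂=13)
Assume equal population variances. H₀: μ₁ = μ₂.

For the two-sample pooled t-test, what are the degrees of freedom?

df = n₁ + n₂ − 2 = 14 + 13 − 2 = 25

degrees of freedom = 25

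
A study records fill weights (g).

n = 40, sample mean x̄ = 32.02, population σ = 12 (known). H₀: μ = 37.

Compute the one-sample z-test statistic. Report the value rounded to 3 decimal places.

test statistic = -2.625

SE = σ/√n = 12/√40 = 1.8974
z = (x̄−μ₀)/SE = (32.02−37)/1.8974 = -2.6247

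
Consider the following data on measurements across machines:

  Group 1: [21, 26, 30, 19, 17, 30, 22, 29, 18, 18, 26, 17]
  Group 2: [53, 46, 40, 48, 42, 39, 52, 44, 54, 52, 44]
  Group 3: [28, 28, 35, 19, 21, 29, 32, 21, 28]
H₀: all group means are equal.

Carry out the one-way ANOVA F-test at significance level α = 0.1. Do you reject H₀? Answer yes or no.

reject H₀: yes

Group means [22.75, 46.73, 26.78], grand mean 32.125
SSB = Σnᵢ(x̄ᵢ−x̄)² = 3657.513; SSW = ΣΣ(x−x̄ᵢ)² = 817.987
MSB = 3657.513/2 = 1828.7563; MSW = 817.987/29 = 28.2065
F = MSB/MSW = 64.8347
df = (2, 29)
p-value (upper-tail) = 0.00000
At α=0.1: p < α → reject H₀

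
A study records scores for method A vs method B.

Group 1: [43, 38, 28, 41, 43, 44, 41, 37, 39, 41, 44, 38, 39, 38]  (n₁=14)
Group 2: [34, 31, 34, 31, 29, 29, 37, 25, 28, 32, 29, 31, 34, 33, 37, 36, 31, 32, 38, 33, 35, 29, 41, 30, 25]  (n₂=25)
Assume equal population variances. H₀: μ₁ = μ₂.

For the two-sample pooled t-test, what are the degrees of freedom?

df = n₁ + n₂ − 2 = 14 + 25 − 2 = 37

degrees of freedom = 37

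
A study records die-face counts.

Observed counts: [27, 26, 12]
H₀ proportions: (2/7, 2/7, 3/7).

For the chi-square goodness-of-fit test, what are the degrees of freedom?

degrees of freedom = 2

df = k − 1 = 3 − 1 = 2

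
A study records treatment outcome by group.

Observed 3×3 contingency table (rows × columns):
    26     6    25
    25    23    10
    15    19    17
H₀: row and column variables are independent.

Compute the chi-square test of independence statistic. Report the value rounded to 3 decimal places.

test statistic = 18.831

Row totals [57, 58, 51], col totals [66, 48, 52], n=166
χ² = (26−22.66)²/22.66 + (6−16.48)²/16.48 + (25−17.86)²/17.86 + (25−23.06)²/23.06 + (23−16.77)²/16.77 + (10−18.17)²/18.17 + (15−20.28)²/20.28 + (19−14.75)²/14.75 + (17−15.98)²/15.98 = 18.8313
df = 4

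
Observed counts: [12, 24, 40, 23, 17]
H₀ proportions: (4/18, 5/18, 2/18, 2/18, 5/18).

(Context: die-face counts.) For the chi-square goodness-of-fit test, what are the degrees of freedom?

df = k − 1 = 5 − 1 = 4

degrees of freedom = 4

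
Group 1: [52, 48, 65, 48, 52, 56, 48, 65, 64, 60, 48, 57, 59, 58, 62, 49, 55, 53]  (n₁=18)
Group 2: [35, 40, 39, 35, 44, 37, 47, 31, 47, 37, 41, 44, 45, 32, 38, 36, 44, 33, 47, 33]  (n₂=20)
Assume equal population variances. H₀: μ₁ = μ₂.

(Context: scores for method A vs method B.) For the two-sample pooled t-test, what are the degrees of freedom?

df = n₁ + n₂ − 2 = 18 + 20 − 2 = 36

degrees of freedom = 36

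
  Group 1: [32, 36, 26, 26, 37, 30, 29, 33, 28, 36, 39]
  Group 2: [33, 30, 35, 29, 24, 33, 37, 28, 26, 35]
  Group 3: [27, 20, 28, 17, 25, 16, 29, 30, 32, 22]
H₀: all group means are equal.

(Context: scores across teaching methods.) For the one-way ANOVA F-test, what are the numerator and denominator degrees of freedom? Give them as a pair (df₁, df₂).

k = 3 groups, N = 31 total
df = (k−1, N−k) = (3−1, 31−3) = (2, 28)

degrees of freedom = [2, 28]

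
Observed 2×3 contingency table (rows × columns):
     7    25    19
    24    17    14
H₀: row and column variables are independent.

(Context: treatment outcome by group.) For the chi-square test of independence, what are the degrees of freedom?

degrees of freedom = 2

df = (r−1)(c−1) = (2−1)·(3−1) = 2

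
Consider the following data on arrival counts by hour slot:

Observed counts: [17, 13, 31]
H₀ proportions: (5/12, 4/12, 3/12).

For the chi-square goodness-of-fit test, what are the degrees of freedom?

degrees of freedom = 2

df = k − 1 = 3 − 1 = 2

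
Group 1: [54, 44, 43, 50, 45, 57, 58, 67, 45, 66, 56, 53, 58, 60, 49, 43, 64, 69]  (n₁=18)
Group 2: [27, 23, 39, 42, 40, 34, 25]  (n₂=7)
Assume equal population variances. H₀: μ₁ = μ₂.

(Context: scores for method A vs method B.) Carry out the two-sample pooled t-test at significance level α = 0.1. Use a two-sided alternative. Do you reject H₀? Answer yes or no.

x̄₁=54.500, s₁=8.611, n₁=18
x̄₂=32.857, s₂=7.819, n₂=7
s_p² = [17·8.611² + 6·7.819²]/23 = 70.7547
SE = √(s_p²·(1/18+1/7)) = 3.7468
t = (54.500−32.857)/3.7468 = 5.7763
df = 23
p-value (two-sided) = 0.00001
At α=0.1: p < α → reject H₀

reject H₀: yes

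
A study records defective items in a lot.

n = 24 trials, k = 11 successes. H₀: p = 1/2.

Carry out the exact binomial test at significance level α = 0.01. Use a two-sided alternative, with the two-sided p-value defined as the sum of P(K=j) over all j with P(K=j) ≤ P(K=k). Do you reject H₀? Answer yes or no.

reject H₀: no

Exact binomial: n=24, k=11, p₀=1/2=0.5000
P(X=j) = C(n,j)·p₀^j·(1−p₀)^(n−j); p = Σ P(X=j) over j with P(X=j) ≤ P(X=11)
p-value (two-sided) = 0.83882
At α=0.01: p ≥ α → fail to reject H₀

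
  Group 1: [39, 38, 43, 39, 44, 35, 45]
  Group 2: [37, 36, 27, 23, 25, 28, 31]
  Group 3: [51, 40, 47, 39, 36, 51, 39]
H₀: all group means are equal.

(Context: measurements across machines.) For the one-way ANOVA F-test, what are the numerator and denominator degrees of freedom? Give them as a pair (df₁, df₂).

degrees of freedom = [2, 18]

k = 3 groups, N = 21 total
df = (k−1, N−k) = (3−1, 21−3) = (2, 18)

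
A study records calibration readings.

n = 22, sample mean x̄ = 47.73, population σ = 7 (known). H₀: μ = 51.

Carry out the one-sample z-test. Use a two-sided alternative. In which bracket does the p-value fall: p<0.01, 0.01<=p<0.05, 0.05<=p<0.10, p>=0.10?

SE = σ/√n = 7/√22 = 1.4924
z = (x̄−μ₀)/SE = (47.73−51)/1.4924 = -2.1911
p-value (two-sided) = 0.02844
→ bracket: 0.01<=p<0.05

p-value bracket: 0.01<=p<0.05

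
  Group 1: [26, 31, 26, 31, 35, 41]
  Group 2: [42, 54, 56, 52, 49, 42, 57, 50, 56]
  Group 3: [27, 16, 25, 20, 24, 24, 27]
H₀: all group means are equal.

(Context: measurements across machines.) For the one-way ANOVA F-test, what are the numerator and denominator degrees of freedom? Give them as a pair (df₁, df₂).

degrees of freedom = [2, 19]

k = 3 groups, N = 22 total
df = (k−1, N−k) = (3−1, 22−3) = (2, 19)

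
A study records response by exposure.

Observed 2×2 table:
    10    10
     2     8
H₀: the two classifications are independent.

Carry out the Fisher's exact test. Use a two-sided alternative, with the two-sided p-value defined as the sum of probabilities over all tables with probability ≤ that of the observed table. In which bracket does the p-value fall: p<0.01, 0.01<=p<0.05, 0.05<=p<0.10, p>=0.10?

Margins: r₁=20, r₂=10, c₁=12, c₂=18, n=30
p_obs = C(20,10)·C(10,2)/C(30,12); sum pmf over tables with pmf ≤ p_obs
p-value (two-sided) = 0.23527
→ bracket: p>=0.10

p-value bracket: p>=0.10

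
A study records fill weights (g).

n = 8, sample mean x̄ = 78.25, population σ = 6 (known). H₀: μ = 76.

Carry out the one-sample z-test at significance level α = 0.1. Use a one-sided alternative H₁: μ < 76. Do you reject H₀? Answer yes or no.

SE = σ/√n = 6/√8 = 2.1213
z = (x̄−μ₀)/SE = (78.25−76)/2.1213 = 1.0607
p-value (one-sided, H₁ less) = 0.85558
At α=0.1: p ≥ α → fail to reject H₀

reject H₀: no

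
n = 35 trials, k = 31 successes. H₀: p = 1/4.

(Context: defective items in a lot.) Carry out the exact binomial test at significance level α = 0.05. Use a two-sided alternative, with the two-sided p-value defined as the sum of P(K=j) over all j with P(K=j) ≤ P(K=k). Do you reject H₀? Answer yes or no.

reject H₀: yes

Exact binomial: n=35, k=31, p₀=1/4=0.2500
P(X=j) = C(n,j)·p₀^j·(1−p₀)^(n−j); p = Σ P(X=j) over j with P(X=j) ≤ P(X=31)
p-value (two-sided) = 0.00000
At α=0.05: p < α → reject H₀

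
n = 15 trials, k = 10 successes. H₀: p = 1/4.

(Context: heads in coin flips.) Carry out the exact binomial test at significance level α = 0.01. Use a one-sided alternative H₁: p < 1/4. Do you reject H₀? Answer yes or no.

Exact binomial: n=15, k=10, p₀=1/4=0.2500
P(X≤10) from Σ C(n,i)·p₀^i·(1−p₀)^(n−i)
p-value (one-sided, H₁ less) = 0.99988
At α=0.01: p ≥ α → fail to reject H₀

reject H₀: no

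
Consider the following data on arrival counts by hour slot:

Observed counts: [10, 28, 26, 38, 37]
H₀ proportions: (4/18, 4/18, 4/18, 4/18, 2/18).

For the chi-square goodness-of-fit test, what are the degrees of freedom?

degrees of freedom = 4

df = k − 1 = 5 − 1 = 4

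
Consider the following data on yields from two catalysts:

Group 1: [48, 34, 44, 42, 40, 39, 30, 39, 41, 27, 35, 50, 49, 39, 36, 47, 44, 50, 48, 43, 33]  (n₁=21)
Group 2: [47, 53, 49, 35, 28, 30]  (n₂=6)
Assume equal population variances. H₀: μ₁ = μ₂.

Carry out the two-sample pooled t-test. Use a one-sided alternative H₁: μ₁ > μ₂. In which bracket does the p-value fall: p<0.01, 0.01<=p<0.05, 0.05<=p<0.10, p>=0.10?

p-value bracket: p>=0.10

x̄₁=40.857, s₁=6.658, n₁=21
x̄₂=40.333, s₂=10.652, n₂=6
s_p² = [20·6.658² + 5·10.652²]/25 = 58.1562
SE = √(s_p²·(1/21+1/6)) = 3.5302
t = (40.857−40.333)/3.5302 = 0.1484
df = 25
p-value (one-sided, H₁ greater) = 0.44162
→ bracket: p>=0.10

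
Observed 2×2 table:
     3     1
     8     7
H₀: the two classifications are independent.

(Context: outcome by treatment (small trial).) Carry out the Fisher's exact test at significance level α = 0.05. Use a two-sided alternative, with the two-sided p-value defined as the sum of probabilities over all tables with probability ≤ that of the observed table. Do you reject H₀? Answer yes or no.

reject H₀: no

Margins: r₁=4, r₂=15, c₁=11, c₂=8, n=19
p_obs = C(4,3)·C(15,8)/C(19,11); sum pmf over tables with pmf ≤ p_obs
p-value (two-sided) = 0.60268
At α=0.05: p ≥ α → fail to reject H₀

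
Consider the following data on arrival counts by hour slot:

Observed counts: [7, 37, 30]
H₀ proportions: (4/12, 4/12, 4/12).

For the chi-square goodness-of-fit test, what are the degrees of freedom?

df = k − 1 = 3 − 1 = 2

degrees of freedom = 2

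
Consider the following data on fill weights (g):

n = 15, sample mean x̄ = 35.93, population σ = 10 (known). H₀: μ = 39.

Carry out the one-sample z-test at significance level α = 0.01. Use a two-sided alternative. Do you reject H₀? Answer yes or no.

reject H₀: no

SE = σ/√n = 10/√15 = 2.5820
z = (x̄−μ₀)/SE = (35.93−39)/2.5820 = -1.1890
p-value (two-sided) = 0.23444
At α=0.01: p ≥ α → fail to reject H₀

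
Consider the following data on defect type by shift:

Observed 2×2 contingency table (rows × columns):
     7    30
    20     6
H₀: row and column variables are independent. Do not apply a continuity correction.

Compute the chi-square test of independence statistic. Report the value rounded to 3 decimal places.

Row totals [37, 26], col totals [27, 36], n=63
χ² = (7−15.86)²/15.86 + (30−21.14)²/21.14 + (20−11.14)²/11.14 + (6−14.86)²/14.86 = 20.9782
df = 1

test statistic = 20.978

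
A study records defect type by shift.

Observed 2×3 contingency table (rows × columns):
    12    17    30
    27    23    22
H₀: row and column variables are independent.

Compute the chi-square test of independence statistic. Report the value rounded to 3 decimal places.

test statistic = 6.676

Row totals [59, 72], col totals [39, 40, 52], n=131
χ² = (12−17.56)²/17.56 + (17−18.02)²/18.02 + (30−23.42)²/23.42 + (27−21.44)²/21.44 + (23−21.98)²/21.98 + (22−28.58)²/28.58 = 6.6757
df = 2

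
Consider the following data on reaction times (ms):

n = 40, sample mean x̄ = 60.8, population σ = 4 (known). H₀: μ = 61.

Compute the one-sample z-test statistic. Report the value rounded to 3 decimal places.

SE = σ/√n = 4/√40 = 0.6325
z = (x̄−μ₀)/SE = (60.8−61)/0.6325 = -0.3162

test statistic = -0.316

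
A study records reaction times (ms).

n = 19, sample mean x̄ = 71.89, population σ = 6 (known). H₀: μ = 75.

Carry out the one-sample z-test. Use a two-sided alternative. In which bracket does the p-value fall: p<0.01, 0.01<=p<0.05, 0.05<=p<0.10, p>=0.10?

p-value bracket: 0.01<=p<0.05

SE = σ/√n = 6/√19 = 1.3765
z = (x̄−μ₀)/SE = (71.89−75)/1.3765 = -2.2594
p-value (two-sided) = 0.02386
→ bracket: 0.01<=p<0.05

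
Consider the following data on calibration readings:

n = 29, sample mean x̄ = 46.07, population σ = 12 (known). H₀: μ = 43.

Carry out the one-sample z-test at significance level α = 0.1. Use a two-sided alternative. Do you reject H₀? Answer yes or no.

reject H₀: no

SE = σ/√n = 12/√29 = 2.2283
z = (x̄−μ₀)/SE = (46.07−43)/2.2283 = 1.3777
p-value (two-sided) = 0.16829
At α=0.1: p ≥ α → fail to reject H₀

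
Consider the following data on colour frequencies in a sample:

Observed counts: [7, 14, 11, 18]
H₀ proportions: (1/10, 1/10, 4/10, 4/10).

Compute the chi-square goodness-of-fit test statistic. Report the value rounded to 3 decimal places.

n = 50; E_i = n·p_i = [5.00, 5.00, 20.00, 20.00]
χ² = (7−5.00)²/5.00 + (14−5.00)²/5.00 + (11−20.00)²/20.00 + (18−20.00)²/20.00 = 21.2500
df = 3

test statistic = 21.250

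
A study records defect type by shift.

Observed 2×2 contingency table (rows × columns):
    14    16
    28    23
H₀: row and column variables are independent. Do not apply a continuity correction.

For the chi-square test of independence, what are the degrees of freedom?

degrees of freedom = 1

df = (r−1)(c−1) = (2−1)·(2−1) = 1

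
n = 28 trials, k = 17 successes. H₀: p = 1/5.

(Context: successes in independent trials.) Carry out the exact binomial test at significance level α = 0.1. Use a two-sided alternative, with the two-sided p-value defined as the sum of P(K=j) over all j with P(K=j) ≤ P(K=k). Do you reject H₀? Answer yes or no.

reject H₀: yes

Exact binomial: n=28, k=17, p₀=1/5=0.2000
P(X=j) = C(n,j)·p₀^j·(1−p₀)^(n−j); p = Σ P(X=j) over j with P(X=j) ≤ P(X=17)
p-value (two-sided) = 0.00000
At α=0.1: p < α → reject H₀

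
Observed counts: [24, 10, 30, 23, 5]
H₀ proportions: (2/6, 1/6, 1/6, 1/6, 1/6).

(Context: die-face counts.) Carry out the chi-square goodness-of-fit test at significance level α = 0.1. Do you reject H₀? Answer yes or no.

n = 92; E_i = n·p_i = [30.67, 15.33, 15.33, 15.33, 15.33]
χ² = (24−30.67)²/30.67 + (10−15.33)²/15.33 + (30−15.33)²/15.33 + (23−15.33)²/15.33 + (5−15.33)²/15.33 = 28.1304
df = 4
p-value (upper-tail) = 0.00001
At α=0.1: p < α → reject H₀

reject H₀: yes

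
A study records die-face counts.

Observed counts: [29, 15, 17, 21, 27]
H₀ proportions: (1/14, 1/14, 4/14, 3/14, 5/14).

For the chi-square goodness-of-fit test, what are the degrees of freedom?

df = k − 1 = 5 − 1 = 4

degrees of freedom = 4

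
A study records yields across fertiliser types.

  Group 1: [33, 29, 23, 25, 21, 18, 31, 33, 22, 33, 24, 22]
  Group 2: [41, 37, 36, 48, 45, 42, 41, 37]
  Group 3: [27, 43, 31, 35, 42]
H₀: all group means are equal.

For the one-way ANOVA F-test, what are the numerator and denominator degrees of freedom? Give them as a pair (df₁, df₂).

k = 3 groups, N = 25 total
df = (k−1, N−k) = (3−1, 25−3) = (2, 22)

degrees of freedom = [2, 22]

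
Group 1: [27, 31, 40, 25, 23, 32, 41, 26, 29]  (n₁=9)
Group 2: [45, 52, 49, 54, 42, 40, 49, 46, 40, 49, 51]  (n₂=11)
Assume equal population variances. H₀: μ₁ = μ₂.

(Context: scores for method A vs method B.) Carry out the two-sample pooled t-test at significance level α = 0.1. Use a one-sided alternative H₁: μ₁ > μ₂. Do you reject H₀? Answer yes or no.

reject H₀: no

x̄₁=30.444, s₁=6.366, n₁=9
x̄₂=47.000, s₂=4.796, n₂=11
s_p² = [8·6.366² + 10·4.796²]/18 = 30.7901
SE = √(s_p²·(1/9+1/11)) = 2.4940
t = (30.444−47.000)/2.4940 = -6.6381
df = 18
p-value (one-sided, H₁ greater) = 1.00000
At α=0.1: p ≥ α → fail to reject H₀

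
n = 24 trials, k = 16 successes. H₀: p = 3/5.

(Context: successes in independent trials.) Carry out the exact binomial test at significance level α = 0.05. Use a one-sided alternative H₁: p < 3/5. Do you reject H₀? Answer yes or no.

Exact binomial: n=24, k=16, p₀=3/5=0.6000
P(X≤16) from Σ C(n,i)·p₀^i·(1−p₀)^(n−i)
p-value (one-sided, H₁ less) = 0.80805
At α=0.05: p ≥ α → fail to reject H₀

reject H₀: no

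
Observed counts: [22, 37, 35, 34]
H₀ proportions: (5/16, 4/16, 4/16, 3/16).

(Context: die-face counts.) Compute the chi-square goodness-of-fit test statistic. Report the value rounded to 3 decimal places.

test statistic = 13.329

n = 128; E_i = n·p_i = [40.00, 32.00, 32.00, 24.00]
χ² = (22−40.00)²/40.00 + (37−32.00)²/32.00 + (35−32.00)²/32.00 + (34−24.00)²/24.00 = 13.3292
df = 3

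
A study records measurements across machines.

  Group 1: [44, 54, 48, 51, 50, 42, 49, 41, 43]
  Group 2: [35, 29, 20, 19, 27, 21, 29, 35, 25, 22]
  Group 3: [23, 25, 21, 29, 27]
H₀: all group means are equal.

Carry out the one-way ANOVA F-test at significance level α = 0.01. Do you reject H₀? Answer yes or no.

Group means [46.89, 26.20, 25.00], grand mean 33.708
SSB = Σnᵢ(x̄ᵢ−x̄)² = 2506.469; SSW = ΣΣ(x−x̄ᵢ)² = 512.489
MSB = 2506.469/2 = 1253.2347; MSW = 512.489/21 = 24.4042
F = MSB/MSW = 51.3532
df = (2, 21)
p-value (upper-tail) = 0.00000
At α=0.01: p < α → reject H₀

reject H₀: yes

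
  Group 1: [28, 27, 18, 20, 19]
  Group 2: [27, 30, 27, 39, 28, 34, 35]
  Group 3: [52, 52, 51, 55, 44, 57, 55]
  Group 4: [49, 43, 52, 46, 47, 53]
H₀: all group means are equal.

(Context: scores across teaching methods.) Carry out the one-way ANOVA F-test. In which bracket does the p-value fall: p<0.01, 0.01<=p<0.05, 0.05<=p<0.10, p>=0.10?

Group means [22.40, 31.43, 52.29, 48.33], grand mean 39.520
SSB = Σnᵢ(x̄ᵢ−x̄)² = 3530.564; SSW = ΣΣ(x−x̄ᵢ)² = 397.676
MSB = 3530.564/3 = 1176.8546; MSW = 397.676/21 = 18.9370
F = MSB/MSW = 62.1459
df = (3, 21)
p-value (upper-tail) = 0.00000
→ bracket: p<0.01

p-value bracket: p<0.01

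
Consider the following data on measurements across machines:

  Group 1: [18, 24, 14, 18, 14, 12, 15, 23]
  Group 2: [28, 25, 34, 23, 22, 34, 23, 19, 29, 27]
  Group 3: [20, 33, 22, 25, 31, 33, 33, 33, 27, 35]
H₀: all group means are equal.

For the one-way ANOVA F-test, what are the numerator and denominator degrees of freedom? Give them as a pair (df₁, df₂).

k = 3 groups, N = 28 total
df = (k−1, N−k) = (3−1, 28−3) = (2, 25)

degrees of freedom = [2, 25]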